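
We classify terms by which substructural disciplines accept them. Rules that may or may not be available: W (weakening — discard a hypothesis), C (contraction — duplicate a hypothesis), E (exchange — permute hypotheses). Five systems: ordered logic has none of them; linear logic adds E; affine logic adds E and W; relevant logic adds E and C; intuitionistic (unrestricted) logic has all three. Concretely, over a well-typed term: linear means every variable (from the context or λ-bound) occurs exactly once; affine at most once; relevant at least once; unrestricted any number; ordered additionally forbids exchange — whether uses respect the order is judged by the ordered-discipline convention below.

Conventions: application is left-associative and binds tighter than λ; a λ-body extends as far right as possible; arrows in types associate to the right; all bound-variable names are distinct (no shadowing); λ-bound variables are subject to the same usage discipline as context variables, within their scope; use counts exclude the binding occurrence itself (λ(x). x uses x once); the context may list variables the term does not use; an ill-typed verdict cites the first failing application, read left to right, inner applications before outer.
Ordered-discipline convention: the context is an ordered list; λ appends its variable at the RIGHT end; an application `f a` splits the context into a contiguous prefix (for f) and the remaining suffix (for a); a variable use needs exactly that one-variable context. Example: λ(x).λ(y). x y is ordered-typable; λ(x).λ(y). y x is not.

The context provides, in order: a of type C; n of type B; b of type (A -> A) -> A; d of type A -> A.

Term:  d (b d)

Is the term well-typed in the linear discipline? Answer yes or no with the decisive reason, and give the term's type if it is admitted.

no — needs contraction — d ×2; a, n never used (weakening)
usage: a: 0×; n: 0×; b: 1×; d: 2×
order of uses: d, b, d
typing: the term checks, with type A
per-discipline verdicts: ordered ✗ · linear ✗ · affine ✗ · relevant ✗ · unrestricted ✓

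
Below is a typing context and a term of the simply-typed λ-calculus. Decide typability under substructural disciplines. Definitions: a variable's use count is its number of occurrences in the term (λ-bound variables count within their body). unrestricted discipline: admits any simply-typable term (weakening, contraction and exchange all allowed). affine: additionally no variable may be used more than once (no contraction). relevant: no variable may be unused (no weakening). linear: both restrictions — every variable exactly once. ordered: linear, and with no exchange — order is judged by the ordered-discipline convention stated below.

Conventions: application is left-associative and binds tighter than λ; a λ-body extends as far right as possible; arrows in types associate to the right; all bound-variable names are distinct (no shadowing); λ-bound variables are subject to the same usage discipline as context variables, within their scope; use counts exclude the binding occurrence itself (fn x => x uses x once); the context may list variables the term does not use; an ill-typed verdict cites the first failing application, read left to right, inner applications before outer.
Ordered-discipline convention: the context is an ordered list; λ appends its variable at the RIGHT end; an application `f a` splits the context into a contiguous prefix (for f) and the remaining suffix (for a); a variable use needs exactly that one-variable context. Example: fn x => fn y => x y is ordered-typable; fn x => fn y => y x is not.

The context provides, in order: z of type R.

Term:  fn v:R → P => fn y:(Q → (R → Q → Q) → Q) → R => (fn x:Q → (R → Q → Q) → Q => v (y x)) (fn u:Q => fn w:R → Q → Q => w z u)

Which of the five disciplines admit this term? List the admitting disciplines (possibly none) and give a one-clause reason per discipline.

admitting disciplines: linear, affine, relevant, unrestricted
usage: z=1; v (bound)=1; y (bound)=1; x (bound)=1; u (bound)=1; w (bound)=1
uses in reading order: v, y, x, w, z, u
typing: well-typed — term : (R → P) → ((Q → (R → Q → Q) → Q) → R) → P
ordered: ✗ — no ordered split (uses run v, y, x, w, z, u)
linear: ✓ — z, v, y, x, u, w: one use apiece
affine: ✓ — at most one use each (z, v, y, x, u, w)
relevant: ✓ — none of z, v, y, x, u, w goes unused
unrestricted: ✓ — simply typable at (R → P) → ((Q → (R → Q → Q) → Q) → R) → P; W, C, E all held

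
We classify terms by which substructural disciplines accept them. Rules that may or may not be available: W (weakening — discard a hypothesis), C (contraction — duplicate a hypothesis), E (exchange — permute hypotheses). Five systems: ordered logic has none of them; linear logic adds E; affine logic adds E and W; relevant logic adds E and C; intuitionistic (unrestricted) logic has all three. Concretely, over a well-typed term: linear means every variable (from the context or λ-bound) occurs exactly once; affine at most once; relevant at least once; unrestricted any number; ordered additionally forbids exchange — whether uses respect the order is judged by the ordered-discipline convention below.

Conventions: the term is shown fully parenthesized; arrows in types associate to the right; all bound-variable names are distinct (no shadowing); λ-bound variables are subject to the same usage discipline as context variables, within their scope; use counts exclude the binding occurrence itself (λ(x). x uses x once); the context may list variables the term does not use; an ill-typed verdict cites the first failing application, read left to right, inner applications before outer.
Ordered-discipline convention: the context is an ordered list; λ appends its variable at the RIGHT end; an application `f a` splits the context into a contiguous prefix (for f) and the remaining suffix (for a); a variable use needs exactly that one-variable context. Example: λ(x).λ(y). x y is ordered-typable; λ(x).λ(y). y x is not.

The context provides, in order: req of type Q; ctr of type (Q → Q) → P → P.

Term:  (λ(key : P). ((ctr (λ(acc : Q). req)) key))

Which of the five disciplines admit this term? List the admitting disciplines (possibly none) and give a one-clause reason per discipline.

admitted in: affine, unrestricted
usage: req ×1; ctr ×1; key (λ-bound) ×1; acc (λ-bound) ×0
uses in reading order: ctr, req, key
typing: well-typed at P → P
ordered: ✗ — acc left unused
linear: ✗ — acc left unused
affine: ✓ — no duplicate uses among req, ctr, key, acc
relevant: ✗ — acc left unused
unrestricted: ✓ — simply typable at P → P; W, C, E all held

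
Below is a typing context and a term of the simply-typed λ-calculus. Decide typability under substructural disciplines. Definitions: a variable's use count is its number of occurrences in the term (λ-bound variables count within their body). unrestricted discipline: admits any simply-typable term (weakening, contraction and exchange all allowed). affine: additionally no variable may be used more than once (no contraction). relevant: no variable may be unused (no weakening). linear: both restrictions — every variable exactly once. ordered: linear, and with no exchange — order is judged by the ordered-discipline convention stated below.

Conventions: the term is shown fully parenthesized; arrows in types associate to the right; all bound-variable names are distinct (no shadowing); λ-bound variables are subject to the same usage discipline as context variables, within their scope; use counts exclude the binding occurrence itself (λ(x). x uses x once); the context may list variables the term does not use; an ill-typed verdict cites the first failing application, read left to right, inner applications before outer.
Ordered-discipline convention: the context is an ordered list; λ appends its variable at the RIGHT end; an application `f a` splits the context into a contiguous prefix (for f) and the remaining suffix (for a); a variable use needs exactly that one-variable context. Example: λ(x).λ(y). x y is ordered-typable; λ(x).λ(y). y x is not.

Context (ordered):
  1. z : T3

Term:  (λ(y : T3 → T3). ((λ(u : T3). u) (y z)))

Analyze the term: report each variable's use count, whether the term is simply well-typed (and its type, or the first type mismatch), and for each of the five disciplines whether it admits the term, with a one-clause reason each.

use counts: z=1, y [bound]=1, u [bound]=1
order of uses: u, y, z
typing: well-typed — term : (T3 → T3) → T3
ordered ✗ (use order u, y, z needs exchange)
linear ✓ (z, y, u: one use apiece)
affine ✓ (none of z, y, u used more than once)
relevant ✓ (every one of z, y, u appears)
unrestricted ✓ (typability at (T3 → T3) → T3 is all that's needed)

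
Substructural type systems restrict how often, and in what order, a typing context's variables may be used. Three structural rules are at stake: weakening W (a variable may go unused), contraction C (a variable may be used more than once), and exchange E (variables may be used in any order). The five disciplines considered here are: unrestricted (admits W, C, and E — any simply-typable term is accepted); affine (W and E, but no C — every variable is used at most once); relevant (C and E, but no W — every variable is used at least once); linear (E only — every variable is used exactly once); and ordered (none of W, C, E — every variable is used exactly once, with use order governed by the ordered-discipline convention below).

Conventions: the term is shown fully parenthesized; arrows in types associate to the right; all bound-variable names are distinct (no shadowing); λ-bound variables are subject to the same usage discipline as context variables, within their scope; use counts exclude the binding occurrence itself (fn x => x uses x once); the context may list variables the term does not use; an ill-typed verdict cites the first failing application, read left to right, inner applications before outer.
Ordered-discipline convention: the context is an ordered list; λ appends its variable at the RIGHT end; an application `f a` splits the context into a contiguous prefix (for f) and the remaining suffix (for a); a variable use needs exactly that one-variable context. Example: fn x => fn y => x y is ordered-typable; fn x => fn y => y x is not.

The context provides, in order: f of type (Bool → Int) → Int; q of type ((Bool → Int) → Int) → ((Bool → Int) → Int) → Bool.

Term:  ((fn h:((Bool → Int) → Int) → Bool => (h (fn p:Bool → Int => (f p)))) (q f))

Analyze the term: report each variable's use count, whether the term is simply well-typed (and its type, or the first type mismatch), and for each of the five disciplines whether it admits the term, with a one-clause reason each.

usage: f ×2; q ×1; h [bound] ×1; p [bound] ×1
order of uses: h, f, p, q, f
typing: ✓ — Bool
ordered: ✗, f ×2 used more than once (contraction)
linear: ✗, f ×2 used more than once (contraction)
affine: ✗, f ×2 used more than once (contraction)
relevant: ✓, f, q, h, p: all used, weakening unneeded
unrestricted: ✓, well-typed at Bool; no restrictions here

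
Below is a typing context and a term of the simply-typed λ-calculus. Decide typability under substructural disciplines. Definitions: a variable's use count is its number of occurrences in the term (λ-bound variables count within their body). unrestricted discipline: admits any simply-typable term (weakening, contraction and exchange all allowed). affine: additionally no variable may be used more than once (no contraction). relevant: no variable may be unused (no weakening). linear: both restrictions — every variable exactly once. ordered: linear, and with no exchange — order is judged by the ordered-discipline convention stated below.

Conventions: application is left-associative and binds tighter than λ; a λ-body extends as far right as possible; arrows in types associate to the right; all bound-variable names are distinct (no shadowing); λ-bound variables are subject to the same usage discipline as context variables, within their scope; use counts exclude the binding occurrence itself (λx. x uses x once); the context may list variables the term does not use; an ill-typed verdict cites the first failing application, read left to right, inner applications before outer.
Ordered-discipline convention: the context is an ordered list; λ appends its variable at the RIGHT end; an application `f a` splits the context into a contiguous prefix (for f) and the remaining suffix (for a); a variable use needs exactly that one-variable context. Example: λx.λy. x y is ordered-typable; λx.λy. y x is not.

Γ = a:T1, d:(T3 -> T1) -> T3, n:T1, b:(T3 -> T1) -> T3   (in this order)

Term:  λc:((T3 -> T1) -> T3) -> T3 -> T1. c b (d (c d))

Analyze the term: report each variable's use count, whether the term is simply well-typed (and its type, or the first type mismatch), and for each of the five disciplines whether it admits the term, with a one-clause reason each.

usage: a: 0×; d: 2×; n: 0×; b: 1×; c [bound]: 2×
use order (left to right): c, b, d, c, d
typing: ✓ — (((T3 -> T1) -> T3) -> T3 -> T1) -> T1
ordered: ✗, uses contraction: d ×2, c ×2; a, n never used (weakening)
linear: ✗, uses contraction: d ×2, c ×2; a, n never used (weakening)
affine: ✗, uses contraction: d ×2, c ×2
relevant: ✗, a, n never used (weakening)
unrestricted: ✓, type-checks ((((T3 -> T1) -> T3) -> T3 -> T1) -> T1) and nothing is barred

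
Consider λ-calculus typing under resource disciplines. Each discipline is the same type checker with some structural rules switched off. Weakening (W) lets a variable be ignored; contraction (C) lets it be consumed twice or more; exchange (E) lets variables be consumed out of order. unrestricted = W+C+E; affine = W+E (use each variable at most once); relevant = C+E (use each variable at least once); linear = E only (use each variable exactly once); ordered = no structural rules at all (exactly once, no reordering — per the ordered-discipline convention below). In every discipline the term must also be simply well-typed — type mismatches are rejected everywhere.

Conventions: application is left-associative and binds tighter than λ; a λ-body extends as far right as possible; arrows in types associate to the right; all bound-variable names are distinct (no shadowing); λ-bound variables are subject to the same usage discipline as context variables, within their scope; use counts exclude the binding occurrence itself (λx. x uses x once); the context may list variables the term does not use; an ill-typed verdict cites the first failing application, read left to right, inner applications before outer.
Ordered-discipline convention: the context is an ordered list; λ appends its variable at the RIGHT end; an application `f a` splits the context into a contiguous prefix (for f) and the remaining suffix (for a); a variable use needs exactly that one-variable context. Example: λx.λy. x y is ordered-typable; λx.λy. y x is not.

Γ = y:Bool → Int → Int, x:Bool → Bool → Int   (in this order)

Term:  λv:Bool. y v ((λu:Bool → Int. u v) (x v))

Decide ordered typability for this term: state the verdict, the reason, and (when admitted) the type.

no — uses contraction: v ×3
usage: y: 1×, x: 1×, v (λ-bound): 3×, u (λ-bound): 1×
order of uses: y, v, u, v, x, v
typing: well-typed — term : Bool → Int
per-discipline verdicts: ordered ✗ · linear ✗ · affine ✗ · relevant ✓ · unrestricted ✓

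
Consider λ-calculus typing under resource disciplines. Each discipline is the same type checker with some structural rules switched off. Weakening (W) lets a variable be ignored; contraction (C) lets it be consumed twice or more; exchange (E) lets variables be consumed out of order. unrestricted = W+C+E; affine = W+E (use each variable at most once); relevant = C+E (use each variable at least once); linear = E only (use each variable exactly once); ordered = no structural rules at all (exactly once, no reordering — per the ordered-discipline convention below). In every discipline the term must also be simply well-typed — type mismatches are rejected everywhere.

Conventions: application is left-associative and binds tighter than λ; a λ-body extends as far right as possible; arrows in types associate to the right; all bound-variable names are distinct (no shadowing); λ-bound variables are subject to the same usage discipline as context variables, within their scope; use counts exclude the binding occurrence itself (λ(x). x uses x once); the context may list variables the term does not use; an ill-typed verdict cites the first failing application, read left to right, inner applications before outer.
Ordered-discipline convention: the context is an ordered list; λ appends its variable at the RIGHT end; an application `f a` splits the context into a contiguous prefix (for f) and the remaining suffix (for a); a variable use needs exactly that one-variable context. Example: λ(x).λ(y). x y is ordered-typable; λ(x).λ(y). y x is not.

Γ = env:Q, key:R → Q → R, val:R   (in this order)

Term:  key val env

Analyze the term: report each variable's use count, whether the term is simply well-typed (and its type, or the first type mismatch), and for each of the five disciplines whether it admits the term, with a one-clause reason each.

variable uses: env=1, key=1, val=1
use order (left to right): key, val, env
typing: well-typed — term : R
ordered ✗ (no contiguous prefix/suffix split fits key, val, env)
linear ✓ (each of env, key, val used exactly once)
affine ✓ (none of env, key, val used more than once)
relevant ✓ (at least one use each (env, key, val))
unrestricted ✓ (type-checks (R) and nothing is barred)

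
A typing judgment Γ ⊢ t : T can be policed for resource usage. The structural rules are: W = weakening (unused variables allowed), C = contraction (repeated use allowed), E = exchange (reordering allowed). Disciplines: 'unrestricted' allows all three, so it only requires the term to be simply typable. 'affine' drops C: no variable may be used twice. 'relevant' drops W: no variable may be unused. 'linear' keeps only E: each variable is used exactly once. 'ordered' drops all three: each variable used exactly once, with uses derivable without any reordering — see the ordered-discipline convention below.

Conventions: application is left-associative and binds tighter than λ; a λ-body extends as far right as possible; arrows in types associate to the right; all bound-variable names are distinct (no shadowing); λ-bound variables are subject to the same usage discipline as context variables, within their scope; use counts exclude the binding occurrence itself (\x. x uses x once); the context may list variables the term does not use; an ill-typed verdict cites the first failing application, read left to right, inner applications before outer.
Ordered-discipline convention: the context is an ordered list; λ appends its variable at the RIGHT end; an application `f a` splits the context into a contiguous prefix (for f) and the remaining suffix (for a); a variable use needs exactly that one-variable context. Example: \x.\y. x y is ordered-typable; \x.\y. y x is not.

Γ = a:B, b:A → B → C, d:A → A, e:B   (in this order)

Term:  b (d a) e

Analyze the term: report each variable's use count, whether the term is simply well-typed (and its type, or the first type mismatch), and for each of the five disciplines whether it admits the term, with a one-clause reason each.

usage: a=1; b=1; d=1; e=1
uses in reading order: b, d, a, e
typing: ill-typed: an application expects A but receives B
ordered: ✗, a type mismatch blocks all five
linear: ✗, the type mismatch rejects it
affine: ✗, not simply typable
relevant: ✗, fails simple typing
unrestricted: ✗, a type mismatch blocks all five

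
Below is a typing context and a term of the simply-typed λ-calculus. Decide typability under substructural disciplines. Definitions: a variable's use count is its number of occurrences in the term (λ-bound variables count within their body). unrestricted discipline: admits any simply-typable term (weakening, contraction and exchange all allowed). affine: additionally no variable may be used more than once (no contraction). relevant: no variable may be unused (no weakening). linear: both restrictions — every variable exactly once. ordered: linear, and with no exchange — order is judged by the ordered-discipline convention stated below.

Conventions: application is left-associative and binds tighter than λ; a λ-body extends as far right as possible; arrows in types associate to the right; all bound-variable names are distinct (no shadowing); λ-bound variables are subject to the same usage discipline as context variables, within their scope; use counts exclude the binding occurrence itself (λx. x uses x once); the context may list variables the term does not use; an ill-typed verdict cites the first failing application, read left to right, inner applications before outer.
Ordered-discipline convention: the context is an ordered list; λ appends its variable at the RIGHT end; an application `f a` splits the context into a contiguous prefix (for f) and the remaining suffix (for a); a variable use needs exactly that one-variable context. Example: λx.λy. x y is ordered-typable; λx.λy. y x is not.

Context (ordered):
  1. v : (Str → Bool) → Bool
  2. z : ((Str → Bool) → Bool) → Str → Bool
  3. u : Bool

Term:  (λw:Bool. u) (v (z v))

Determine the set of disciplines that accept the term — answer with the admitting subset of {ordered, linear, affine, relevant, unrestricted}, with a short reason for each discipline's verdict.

admitting disciplines: unrestricted
usage: v ×2, z ×1, u ×1, w [bound] ×0
uses in reading order: u, v, z, v
typing: well-typed at Bool
ordered: ✗, uses contraction: v ×2; needs weakening: w unused
linear: ✗, uses contraction: v ×2; needs weakening: w unused
affine: ✗, uses contraction: v ×2
relevant: ✗, needs weakening: w unused
unrestricted: ✓, typability at Bool is all that's needed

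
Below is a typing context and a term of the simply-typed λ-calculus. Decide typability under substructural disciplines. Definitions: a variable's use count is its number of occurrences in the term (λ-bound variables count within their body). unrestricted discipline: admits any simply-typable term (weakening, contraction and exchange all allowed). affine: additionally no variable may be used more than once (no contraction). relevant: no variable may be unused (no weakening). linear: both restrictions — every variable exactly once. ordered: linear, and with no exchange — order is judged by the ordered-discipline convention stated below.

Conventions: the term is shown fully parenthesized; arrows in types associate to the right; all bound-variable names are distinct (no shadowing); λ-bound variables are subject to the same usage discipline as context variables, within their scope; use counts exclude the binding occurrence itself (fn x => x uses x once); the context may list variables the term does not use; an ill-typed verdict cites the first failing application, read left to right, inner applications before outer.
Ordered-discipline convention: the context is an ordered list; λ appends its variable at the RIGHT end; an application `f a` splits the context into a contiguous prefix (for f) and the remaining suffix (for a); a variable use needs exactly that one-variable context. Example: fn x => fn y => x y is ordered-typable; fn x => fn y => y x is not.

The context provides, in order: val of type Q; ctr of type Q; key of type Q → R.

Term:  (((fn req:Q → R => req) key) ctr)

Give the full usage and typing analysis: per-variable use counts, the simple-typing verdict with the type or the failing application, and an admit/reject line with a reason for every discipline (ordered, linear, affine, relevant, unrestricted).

counts: val: 0, ctr: 1, key: 1, req (λ-bound): 1
order of uses: req, key, ctr
typing: the term checks, with type R
ordered: ✗, val never used (weakening)
linear: ✗, val never used (weakening)
affine: ✓, val, ctr, key, req: no repeats, contraction unneeded
relevant: ✗, val never used (weakening)
unrestricted: ✓, typability at R is all that's needed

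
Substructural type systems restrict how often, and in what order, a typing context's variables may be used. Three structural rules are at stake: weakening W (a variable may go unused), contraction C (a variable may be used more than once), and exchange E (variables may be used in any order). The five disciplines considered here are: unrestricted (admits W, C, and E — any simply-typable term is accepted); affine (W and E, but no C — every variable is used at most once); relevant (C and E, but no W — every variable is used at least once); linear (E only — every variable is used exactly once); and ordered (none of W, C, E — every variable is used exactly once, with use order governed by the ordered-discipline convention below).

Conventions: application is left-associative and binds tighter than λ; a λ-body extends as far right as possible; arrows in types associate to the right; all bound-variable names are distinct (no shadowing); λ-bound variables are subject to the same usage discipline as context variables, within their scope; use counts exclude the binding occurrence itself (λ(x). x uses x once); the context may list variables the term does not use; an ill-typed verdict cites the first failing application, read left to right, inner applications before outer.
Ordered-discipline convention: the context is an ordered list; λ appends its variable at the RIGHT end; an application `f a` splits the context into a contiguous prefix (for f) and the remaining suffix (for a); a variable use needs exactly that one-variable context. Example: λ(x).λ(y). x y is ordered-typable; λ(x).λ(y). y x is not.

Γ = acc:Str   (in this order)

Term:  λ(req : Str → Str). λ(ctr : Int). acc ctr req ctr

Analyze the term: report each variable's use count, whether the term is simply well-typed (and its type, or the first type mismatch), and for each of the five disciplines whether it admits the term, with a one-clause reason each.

use counts: acc=1; req [bound]=1; ctr [bound]=2
order of uses: acc, ctr, req, ctr
typing: ill-typed: non-function type Str applied to an argument
ordered: ✗, the type mismatch rejects it
linear: ✗, not simply typable
affine: ✗, fails simple typing
relevant: ✗, a type mismatch blocks all five
unrestricted: ✗, the type mismatch rejects it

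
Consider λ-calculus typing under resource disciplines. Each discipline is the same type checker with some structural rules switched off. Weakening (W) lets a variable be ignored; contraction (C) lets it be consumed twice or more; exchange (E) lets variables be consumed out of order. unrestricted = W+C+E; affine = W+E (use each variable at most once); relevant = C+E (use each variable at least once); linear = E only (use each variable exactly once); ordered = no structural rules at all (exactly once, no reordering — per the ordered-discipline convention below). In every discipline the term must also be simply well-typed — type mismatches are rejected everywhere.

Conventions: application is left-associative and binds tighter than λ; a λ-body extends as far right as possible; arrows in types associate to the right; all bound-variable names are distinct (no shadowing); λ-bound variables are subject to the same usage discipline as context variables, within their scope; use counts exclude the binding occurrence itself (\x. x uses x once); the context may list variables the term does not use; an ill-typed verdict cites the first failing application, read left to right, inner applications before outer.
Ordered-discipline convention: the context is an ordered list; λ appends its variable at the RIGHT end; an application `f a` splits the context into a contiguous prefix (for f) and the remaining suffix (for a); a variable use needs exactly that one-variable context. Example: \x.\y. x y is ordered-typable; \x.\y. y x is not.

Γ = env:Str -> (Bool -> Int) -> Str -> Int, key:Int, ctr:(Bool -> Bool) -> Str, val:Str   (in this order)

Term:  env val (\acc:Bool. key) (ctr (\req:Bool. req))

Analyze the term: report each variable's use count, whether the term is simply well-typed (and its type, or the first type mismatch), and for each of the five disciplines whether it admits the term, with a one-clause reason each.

counts: env ×1; key ×1; ctr ×1; val ×1; acc [bound] ×0; req [bound] ×1
uses in reading order: env, val, key, ctr, req
typing: well-typed at Int
ordered: ✗ — needs weakening: acc unused
linear: ✗ — needs weakening: acc unused
affine: ✓ — no duplicate uses among env, key, ctr, val, acc, req
relevant: ✗ — needs weakening: acc unused
unrestricted: ✓ — typability at Int is all that's needed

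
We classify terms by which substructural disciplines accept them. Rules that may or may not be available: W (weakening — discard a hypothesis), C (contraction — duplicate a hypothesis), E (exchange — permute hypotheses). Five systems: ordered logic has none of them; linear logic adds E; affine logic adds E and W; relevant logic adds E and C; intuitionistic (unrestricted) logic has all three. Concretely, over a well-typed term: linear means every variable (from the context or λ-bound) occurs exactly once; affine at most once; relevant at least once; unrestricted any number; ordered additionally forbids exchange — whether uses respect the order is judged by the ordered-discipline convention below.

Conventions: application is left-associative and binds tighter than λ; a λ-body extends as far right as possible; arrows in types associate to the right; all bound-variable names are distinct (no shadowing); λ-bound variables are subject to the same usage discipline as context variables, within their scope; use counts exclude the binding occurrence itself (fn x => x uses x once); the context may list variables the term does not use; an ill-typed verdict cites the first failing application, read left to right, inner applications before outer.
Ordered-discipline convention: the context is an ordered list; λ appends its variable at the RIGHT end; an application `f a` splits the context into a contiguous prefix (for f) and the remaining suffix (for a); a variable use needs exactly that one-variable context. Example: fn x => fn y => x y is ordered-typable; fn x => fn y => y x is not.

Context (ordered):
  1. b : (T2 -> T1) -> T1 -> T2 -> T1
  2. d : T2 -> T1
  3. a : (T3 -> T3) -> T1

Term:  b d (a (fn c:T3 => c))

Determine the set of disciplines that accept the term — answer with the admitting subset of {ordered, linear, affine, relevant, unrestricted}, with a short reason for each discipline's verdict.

accepted by: ordered, linear, affine, relevant, unrestricted
counts: b ×1; d ×1; a ×1; c (bound) ×1
uses in reading order: b, d, a, c
typing: well-typed — term : T2 -> T1
ordered: ✓, b, d, a, c: once each, no exchange needed
linear: ✓, single use per variable (b, d, a, c)
affine: ✓, no duplicate uses among b, d, a, c
relevant: ✓, none of b, d, a, c goes unused
unrestricted: ✓, type-checks (T2 -> T1) and nothing is barred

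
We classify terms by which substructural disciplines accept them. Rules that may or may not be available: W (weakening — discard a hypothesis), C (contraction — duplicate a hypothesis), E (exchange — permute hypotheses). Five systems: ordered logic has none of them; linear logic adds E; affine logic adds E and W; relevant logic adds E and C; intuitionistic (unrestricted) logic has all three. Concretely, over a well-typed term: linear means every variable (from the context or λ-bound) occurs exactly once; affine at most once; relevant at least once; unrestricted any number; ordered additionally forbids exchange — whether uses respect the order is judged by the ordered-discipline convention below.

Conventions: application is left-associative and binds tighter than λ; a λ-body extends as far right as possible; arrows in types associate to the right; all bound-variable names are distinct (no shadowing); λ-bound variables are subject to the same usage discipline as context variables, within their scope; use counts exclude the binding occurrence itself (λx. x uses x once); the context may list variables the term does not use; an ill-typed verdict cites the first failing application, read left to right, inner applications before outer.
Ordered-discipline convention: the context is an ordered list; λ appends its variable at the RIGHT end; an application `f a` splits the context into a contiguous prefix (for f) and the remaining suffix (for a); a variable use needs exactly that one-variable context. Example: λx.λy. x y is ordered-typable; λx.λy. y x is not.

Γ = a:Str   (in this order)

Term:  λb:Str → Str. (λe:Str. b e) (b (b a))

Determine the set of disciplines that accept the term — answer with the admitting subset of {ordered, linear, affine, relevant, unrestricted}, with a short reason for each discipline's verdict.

admitted by: relevant, unrestricted
use counts: a ×1; b (λ-bound) ×3; e (λ-bound) ×1
order of uses: b, e, b, b, a
typing: well-typed at (Str → Str) → Str
ordered ✗ (b ×3 used more than once (contraction))
linear ✗ (b ×3 used more than once (contraction))
affine ✗ (b ×3 used more than once (contraction))
relevant ✓ (every one of a, b, e appears)
unrestricted ✓ (type-checks ((Str → Str) → Str) and nothing is barred)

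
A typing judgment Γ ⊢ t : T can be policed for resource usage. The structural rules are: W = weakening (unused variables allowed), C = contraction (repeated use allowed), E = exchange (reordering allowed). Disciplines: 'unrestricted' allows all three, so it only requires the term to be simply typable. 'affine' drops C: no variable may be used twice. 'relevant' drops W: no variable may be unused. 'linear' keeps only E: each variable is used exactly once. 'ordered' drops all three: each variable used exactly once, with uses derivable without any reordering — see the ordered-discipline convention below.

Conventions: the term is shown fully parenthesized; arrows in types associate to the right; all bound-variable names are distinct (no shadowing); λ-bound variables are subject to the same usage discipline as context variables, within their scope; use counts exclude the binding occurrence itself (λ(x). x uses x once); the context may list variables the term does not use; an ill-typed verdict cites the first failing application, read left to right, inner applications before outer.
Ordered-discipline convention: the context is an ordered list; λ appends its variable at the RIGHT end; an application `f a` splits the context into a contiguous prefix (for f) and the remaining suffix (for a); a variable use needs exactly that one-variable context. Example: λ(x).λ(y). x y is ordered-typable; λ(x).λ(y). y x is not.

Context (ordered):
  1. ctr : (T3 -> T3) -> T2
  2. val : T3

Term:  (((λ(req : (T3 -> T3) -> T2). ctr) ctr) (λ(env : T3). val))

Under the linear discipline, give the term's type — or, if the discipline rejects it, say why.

not well-typed under linear — repeated use of ctr ×2; unused: req, env — weakening required
use counts: ctr: 2×; val: 1×; req (bound): 0×; env (bound): 0×
order of uses: ctr, ctr, val
typing: ✓ — T2
all disciplines: ordered ✗ · linear ✗ · affine ✗ · relevant ✗ · unrestricted ✓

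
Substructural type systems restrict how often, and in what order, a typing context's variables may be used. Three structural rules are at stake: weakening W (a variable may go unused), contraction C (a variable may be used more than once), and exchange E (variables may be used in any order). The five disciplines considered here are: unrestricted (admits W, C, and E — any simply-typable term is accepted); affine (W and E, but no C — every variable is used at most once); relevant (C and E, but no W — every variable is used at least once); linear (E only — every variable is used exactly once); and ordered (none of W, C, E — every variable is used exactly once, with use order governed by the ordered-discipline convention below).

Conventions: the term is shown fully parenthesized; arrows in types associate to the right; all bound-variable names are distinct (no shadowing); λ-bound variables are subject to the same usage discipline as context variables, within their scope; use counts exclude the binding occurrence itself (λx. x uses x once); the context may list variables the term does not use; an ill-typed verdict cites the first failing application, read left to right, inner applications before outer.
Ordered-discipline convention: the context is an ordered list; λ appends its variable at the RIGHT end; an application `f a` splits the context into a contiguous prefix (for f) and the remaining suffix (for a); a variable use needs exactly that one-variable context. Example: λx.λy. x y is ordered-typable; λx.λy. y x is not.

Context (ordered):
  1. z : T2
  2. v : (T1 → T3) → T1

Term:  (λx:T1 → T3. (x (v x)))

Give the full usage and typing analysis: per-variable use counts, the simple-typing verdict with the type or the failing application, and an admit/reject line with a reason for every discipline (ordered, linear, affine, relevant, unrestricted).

counts: z ×0; v ×1; x (λ-bound) ×2
use order (left to right): x, v, x
typing: well-typed at (T1 → T3) → T3
ordered ✗ (needs contraction — x ×2; z left unused)
linear ✗ (needs contraction — x ×2; z left unused)
affine ✗ (needs contraction — x ×2)
relevant ✗ (z left unused)
unrestricted ✓ (simply typable at (T1 → T3) → T3; W, C, E all held)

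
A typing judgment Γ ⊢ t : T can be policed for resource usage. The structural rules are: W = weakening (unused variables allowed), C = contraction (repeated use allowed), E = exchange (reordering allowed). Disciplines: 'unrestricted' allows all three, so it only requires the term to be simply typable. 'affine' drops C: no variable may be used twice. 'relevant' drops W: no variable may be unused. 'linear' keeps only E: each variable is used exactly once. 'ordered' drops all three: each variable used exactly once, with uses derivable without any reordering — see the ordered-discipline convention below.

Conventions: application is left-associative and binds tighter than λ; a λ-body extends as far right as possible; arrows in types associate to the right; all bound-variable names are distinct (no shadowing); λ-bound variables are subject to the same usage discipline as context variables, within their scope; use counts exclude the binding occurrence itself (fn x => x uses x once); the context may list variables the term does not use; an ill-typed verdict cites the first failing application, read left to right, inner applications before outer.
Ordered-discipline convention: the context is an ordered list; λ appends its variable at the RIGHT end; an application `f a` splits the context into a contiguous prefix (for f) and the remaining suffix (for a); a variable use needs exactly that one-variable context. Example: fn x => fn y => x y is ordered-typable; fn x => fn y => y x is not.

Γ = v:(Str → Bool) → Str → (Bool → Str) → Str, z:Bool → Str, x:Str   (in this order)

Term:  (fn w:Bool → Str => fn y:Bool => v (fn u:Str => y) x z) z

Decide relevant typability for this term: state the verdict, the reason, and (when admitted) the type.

no — unused: w, u — weakening required
counts: v=1; z=2; x=1; w [bound]=0; y [bound]=1; u [bound]=0
uses in reading order: v, y, x, z, z
typing: well-typed at Bool → Str
all disciplines: ordered ✗; linear ✗; affine ✗; relevant ✗; unrestricted ✓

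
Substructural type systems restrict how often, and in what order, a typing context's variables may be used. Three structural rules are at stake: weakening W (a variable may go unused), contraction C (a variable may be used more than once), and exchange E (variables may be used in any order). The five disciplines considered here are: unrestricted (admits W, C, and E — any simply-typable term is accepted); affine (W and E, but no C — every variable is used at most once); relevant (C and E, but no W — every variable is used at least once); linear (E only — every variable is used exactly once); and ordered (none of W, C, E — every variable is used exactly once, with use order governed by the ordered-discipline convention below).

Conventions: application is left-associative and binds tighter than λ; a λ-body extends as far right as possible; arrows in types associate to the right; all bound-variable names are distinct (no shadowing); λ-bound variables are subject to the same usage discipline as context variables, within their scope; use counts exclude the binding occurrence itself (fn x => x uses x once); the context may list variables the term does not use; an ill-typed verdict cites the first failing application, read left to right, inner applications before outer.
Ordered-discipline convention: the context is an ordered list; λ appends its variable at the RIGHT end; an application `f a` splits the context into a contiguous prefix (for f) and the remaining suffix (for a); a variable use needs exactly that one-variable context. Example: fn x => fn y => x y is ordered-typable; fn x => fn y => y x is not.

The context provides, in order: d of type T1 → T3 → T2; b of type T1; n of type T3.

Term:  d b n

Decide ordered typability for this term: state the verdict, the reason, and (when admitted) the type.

yes — one use each (d, b, n); ordered split holds; term : T2
variable uses: d ×1; b ×1; n ×1
left-to-right use order: d, b, n
typing: ✓ — T2
per-discipline verdicts: ordered ✓, linear ✓, affine ✓, relevant ✓, unrestricted ✓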